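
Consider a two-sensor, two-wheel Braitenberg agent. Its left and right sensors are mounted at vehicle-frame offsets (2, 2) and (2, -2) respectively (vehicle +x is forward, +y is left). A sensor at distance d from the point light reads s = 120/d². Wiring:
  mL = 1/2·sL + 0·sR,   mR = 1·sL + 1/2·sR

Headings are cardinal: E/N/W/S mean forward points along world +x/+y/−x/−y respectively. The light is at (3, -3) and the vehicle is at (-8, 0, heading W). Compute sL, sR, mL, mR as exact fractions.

left sensor world pos  = (-10, -2); dL² = 170
right sensor world pos = (-10, 2); dR² = 194
sL = 120/170 = 12/17
sR = 120/194 = 60/97
mL = 1/2·sL + 0·sR = 6/17
mR = 1·sL + 1/2·sR = 1674/1649

12/17 60/97 6/17 1674/1649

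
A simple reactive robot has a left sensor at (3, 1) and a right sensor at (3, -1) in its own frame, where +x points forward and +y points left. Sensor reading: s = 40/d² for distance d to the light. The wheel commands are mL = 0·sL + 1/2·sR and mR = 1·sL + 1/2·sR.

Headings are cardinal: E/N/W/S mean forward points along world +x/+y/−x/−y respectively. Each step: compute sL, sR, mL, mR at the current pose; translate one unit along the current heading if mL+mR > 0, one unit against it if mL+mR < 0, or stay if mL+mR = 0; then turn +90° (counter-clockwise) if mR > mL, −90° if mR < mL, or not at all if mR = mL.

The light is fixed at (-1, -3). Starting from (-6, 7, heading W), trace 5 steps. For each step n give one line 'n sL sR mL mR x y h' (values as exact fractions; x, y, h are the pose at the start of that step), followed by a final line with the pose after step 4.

n=0: pose=(-6,7,W); sL=8/29, sR=8/37; mL=4/37, mR=412/1073; mL+mR=528/1073 → advance +1; mR−mL=8/29 → turn +1·90°
n=1: pose=(-7,7,S); sL=20/37, sR=20/49; mL=10/49, mR=1350/1813; mL+mR=1720/1813 → advance +1; mR−mL=20/37 → turn +1·90°
n=2: pose=(-7,6,E); sL=40/109, sR=40/73; mL=20/73, mR=5100/7957; mL+mR=7280/7957 → advance +1; mR−mL=40/109 → turn +1·90°
n=3: pose=(-6,6,N); sL=2/9, sR=1/4; mL=1/8, mR=25/72; mL+mR=17/36 → advance +1; mR−mL=2/9 → turn +1·90°
n=4: pose=(-6,7,W); sL=8/29, sR=8/37; mL=4/37, mR=412/1073; mL+mR=528/1073 → advance +1; mR−mL=8/29 → turn +1·90°

0 8/29 8/37 4/37 412/1073 -6 7 W
1 20/37 20/49 10/49 1350/1813 -7 7 S
2 40/109 40/73 20/73 5100/7957 -7 6 E
3 2/9 1/4 1/8 25/72 -6 6 N
4 8/29 8/37 4/37 412/1073 -6 7 W
final -7 7 S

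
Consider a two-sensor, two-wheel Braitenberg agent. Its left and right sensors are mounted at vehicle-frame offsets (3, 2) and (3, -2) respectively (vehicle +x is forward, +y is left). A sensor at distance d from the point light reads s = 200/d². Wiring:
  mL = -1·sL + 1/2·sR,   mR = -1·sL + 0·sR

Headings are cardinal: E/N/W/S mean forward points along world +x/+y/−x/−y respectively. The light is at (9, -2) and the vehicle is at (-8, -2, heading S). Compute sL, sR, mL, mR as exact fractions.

100/117 20/37 -2530/4329 -100/117

left sensor world pos  = (-6, -5); dL² = 234
right sensor world pos = (-10, -5); dR² = 370
sL = 200/234 = 100/117
sR = 200/370 = 20/37
mL = -1·sL + 1/2·sR = -2530/4329
mR = -1·sL + 0·sR = -100/117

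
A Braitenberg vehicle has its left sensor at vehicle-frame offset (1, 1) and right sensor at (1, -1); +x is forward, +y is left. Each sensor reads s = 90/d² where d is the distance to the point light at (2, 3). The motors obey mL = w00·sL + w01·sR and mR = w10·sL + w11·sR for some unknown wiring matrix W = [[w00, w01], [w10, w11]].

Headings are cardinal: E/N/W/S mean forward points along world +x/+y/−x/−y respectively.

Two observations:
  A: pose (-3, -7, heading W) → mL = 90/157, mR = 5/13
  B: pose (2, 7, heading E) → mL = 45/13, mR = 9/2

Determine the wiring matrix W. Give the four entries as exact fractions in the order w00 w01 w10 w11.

1 0 0 1/2

obs A: pose=(-3,-7,W) → sL=90/157, sR=10/13, mL=90/157, mR=5/13
obs B: pose=(2,7,E) → sL=45/13, sR=9, mL=45/13, mR=9/2
sensor matrix S = [[90/157, 10/13], [45/13, 9]]; det S = 66240/26533
solve [mL_A; mL_B] = S·[w00; w01] and [mR_A; mR_B] = S·[w10; w11]:
  w00 = 1, w01 = 0, w10 = 0, w11 = 1/2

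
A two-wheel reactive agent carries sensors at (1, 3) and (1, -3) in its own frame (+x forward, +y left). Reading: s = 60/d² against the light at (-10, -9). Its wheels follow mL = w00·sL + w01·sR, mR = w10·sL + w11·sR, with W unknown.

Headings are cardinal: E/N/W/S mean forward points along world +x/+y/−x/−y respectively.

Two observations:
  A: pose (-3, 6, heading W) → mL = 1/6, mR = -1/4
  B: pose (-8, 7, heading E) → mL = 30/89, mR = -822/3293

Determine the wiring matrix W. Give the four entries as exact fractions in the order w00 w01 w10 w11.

0 1 -1/2 -1/2

obs A: pose=(-3,6,W) → sL=1/3, sR=1/6, mL=1/6, mR=-1/4
obs B: pose=(-8,7,E) → sL=6/37, sR=30/89, mL=30/89, mR=-822/3293
sensor matrix S = [[1/3, 1/6], [6/37, 30/89]]; det S = 281/3293
solve [mL_A; mL_B] = S·[w00; w01] and [mR_A; mR_B] = S·[w10; w11]:
  w00 = 0, w01 = 1, w10 = -1/2, w11 = -1/2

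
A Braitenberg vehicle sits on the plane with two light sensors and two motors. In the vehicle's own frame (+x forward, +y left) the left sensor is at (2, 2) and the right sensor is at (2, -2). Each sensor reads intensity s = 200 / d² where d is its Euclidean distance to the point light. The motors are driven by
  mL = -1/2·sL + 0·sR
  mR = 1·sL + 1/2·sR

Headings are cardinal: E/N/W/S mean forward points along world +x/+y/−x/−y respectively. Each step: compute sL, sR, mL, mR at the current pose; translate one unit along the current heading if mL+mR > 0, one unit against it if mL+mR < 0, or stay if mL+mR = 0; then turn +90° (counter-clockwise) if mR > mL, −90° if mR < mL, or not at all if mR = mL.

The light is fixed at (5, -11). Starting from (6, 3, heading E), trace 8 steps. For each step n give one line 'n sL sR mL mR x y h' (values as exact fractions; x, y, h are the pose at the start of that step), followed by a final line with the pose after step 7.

n=0: pose=(6,3,E); sL=40/53, sR=200/153; mL=-20/53, mR=11420/8109; mL+mR=8360/8109 → advance +1; mR−mL=14480/8109 → turn +1·90°
n=1: pose=(7,3,N); sL=25/32, sR=25/34; mL=-25/64, mR=625/544; mL+mR=825/1088 → advance +1; mR−mL=1675/1088 → turn +1·90°
n=2: pose=(7,4,W); sL=200/169, sR=200/289; mL=-100/169, mR=74700/48841; mL+mR=45800/48841 → advance +1; mR−mL=103600/48841 → turn +1·90°
n=3: pose=(6,4,S); sL=100/89, sR=20/17; mL=-50/89, mR=2590/1513; mL+mR=1740/1513 → advance +1; mR−mL=3440/1513 → turn +1·90°
n=4: pose=(6,3,E); sL=40/53, sR=200/153; mL=-20/53, mR=11420/8109; mL+mR=8360/8109 → advance +1; mR−mL=14480/8109 → turn +1·90°
n=5: pose=(7,3,N); sL=25/32, sR=25/34; mL=-25/64, mR=625/544; mL+mR=825/1088 → advance +1; mR−mL=1675/1088 → turn +1·90°
n=6: pose=(7,4,W); sL=200/169, sR=200/289; mL=-100/169, mR=74700/48841; mL+mR=45800/48841 → advance +1; mR−mL=103600/48841 → turn +1·90°
n=7: pose=(6,4,S); sL=100/89, sR=20/17; mL=-50/89, mR=2590/1513; mL+mR=1740/1513 → advance +1; mR−mL=3440/1513 → turn +1·90°

0 40/53 200/153 -20/53 11420/8109 6 3 E
1 25/32 25/34 -25/64 625/544 7 3 N
2 200/169 200/289 -100/169 74700/48841 7 4 W
3 100/89 20/17 -50/89 2590/1513 6 4 S
4 40/53 200/153 -20/53 11420/8109 6 3 E
5 25/32 25/34 -25/64 625/544 7 3 N
6 200/169 200/289 -100/169 74700/48841 7 4 W
7 100/89 20/17 -50/89 2590/1513 6 4 S
final 6 3 E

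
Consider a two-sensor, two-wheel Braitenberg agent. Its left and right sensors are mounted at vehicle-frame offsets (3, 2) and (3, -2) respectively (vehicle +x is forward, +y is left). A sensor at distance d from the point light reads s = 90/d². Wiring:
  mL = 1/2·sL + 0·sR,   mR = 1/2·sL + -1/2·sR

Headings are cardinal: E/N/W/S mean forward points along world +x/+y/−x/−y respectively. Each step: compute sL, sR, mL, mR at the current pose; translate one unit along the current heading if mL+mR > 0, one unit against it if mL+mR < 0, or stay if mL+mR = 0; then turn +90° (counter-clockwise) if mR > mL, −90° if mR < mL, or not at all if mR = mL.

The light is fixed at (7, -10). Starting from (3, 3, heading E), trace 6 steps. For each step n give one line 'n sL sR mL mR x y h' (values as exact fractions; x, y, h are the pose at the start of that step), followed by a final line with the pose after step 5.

n=0: pose=(3,3,E); sL=45/113, sR=45/61; mL=45/226, mR=-1170/6893; mL+mR=405/13786 → advance +1; mR−mL=-45/122 → turn -1·90°
n=1: pose=(4,3,S); sL=90/101, sR=18/25; mL=45/101, mR=216/2525; mL+mR=1341/2525 → advance +1; mR−mL=-9/25 → turn -1·90°
n=2: pose=(4,2,W); sL=45/68, sR=45/116; mL=45/136, mR=135/986; mL+mR=1845/3944 → advance +1; mR−mL=-45/232 → turn -1·90°
n=3: pose=(3,2,N); sL=10/29, sR=90/229; mL=5/29, mR=-160/6641; mL+mR=985/6641 → advance +1; mR−mL=-45/229 → turn -1·90°
n=4: pose=(3,3,E); sL=45/113, sR=45/61; mL=45/226, mR=-1170/6893; mL+mR=405/13786 → advance +1; mR−mL=-45/122 → turn -1·90°
n=5: pose=(4,3,S); sL=90/101, sR=18/25; mL=45/101, mR=216/2525; mL+mR=1341/2525 → advance +1; mR−mL=-9/25 → turn -1·90°

0 45/113 45/61 45/226 -1170/6893 3 3 E
1 90/101 18/25 45/101 216/2525 4 3 S
2 45/68 45/116 45/136 135/986 4 2 W
3 10/29 90/229 5/29 -160/6641 3 2 N
4 45/113 45/61 45/226 -1170/6893 3 3 E
5 90/101 18/25 45/101 216/2525 4 3 S
final 4 2 W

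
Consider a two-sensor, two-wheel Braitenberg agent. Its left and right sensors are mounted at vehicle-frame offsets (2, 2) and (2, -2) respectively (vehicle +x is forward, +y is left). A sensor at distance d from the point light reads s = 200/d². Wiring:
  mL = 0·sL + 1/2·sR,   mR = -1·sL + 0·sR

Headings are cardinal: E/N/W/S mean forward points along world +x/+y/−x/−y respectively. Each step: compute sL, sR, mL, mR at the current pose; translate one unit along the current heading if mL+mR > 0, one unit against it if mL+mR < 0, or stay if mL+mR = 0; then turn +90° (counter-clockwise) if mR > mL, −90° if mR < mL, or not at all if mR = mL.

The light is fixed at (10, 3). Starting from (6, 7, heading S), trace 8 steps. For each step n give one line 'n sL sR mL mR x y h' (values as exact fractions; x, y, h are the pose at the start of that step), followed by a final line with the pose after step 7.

0 25 5 5/2 -25 6 7 S
1 40/9 40/17 20/17 -40/9 6 8 W
2 100/37 4 2 -100/37 7 8 N
3 200/37 40 20 -200/37 7 7 E
4 50 10 5 -50 8 7 S
5 8 40/13 20/13 -8 8 8 W
6 100/29 4 2 -100/29 9 8 N
7 200/37 40 20 -200/37 9 7 E
final 10 7 S

n=0: pose=(6,7,S); sL=25, sR=5; mL=5/2, mR=-25; mL+mR=-45/2 → advance -1; mR−mL=-55/2 → turn -1·90°
n=1: pose=(6,8,W); sL=40/9, sR=40/17; mL=20/17, mR=-40/9; mL+mR=-500/153 → advance -1; mR−mL=-860/153 → turn -1·90°
n=2: pose=(7,8,N); sL=100/37, sR=4; mL=2, mR=-100/37; mL+mR=-26/37 → advance -1; mR−mL=-174/37 → turn -1·90°
n=3: pose=(7,7,E); sL=200/37, sR=40; mL=20, mR=-200/37; mL+mR=540/37 → advance +1; mR−mL=-940/37 → turn -1·90°
n=4: pose=(8,7,S); sL=50, sR=10; mL=5, mR=-50; mL+mR=-45 → advance -1; mR−mL=-55 → turn -1·90°
n=5: pose=(8,8,W); sL=8, sR=40/13; mL=20/13, mR=-8; mL+mR=-84/13 → advance -1; mR−mL=-124/13 → turn -1·90°
n=6: pose=(9,8,N); sL=100/29, sR=4; mL=2, mR=-100/29; mL+mR=-42/29 → advance -1; mR−mL=-158/29 → turn -1·90°
n=7: pose=(9,7,E); sL=200/37, sR=40; mL=20, mR=-200/37; mL+mR=540/37 → advance +1; mR−mL=-940/37 → turn -1·90°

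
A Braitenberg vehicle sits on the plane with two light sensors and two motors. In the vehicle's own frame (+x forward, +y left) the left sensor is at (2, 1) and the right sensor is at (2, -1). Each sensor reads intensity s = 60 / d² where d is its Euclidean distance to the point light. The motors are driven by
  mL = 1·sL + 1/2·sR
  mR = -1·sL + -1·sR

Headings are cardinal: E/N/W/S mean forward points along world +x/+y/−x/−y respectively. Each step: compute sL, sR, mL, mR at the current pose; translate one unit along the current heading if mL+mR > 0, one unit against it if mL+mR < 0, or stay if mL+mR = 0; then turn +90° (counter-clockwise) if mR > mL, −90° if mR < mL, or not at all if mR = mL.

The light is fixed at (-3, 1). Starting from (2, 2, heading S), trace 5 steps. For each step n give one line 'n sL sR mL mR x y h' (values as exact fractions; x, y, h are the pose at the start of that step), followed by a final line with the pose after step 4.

n=0: pose=(2,2,S); sL=60/37, sR=60/17; mL=2130/629, mR=-3240/629; mL+mR=-30/17 → advance -1; mR−mL=-5370/629 → turn -1·90°
n=1: pose=(2,3,W); sL=6, sR=10/3; mL=23/3, mR=-28/3; mL+mR=-5/3 → advance -1; mR−mL=-17 → turn -1·90°
n=2: pose=(3,3,N); sL=60/41, sR=12/13; mL=1026/533, mR=-1272/533; mL+mR=-6/13 → advance -1; mR−mL=-2298/533 → turn -1·90°
n=3: pose=(3,2,E); sL=15/17, sR=15/16; mL=735/544, mR=-495/272; mL+mR=-15/32 → advance -1; mR−mL=-1725/544 → turn -1·90°
n=4: pose=(2,2,S); sL=60/37, sR=60/17; mL=2130/629, mR=-3240/629; mL+mR=-30/17 → advance -1; mR−mL=-5370/629 → turn -1·90°

0 60/37 60/17 2130/629 -3240/629 2 2 S
1 6 10/3 23/3 -28/3 2 3 W
2 60/41 12/13 1026/533 -1272/533 3 3 N
3 15/17 15/16 735/544 -495/272 3 2 E
4 60/37 60/17 2130/629 -3240/629 2 2 S
final 2 3 W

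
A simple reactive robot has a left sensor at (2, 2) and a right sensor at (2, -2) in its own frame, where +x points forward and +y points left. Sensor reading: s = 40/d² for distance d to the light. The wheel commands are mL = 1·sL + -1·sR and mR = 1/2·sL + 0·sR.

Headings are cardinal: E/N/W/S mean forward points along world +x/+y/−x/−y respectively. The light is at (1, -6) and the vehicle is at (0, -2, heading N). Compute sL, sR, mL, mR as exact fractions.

8/9 40/37 -64/333 4/9

left sensor world pos  = (-2, 0); dL² = 45
right sensor world pos = (2, 0); dR² = 37
sL = 40/45 = 8/9
sR = 40/37 = 40/37
mL = 1·sL + -1·sR = -64/333
mR = 1/2·sL + 0·sR = 4/9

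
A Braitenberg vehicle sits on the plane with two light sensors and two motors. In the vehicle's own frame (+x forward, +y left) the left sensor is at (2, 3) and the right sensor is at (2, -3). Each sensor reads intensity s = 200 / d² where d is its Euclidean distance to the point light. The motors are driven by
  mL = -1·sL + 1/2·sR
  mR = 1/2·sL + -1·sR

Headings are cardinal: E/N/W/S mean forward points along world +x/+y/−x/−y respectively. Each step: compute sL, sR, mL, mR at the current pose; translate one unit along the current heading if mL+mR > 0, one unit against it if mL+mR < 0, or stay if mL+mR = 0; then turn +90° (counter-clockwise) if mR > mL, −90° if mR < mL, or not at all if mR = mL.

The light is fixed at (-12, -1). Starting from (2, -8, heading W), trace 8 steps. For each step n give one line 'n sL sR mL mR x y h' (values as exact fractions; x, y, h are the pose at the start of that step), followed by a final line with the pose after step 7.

n=0: pose=(2,-8,W); sL=50/61, sR=5/4; mL=-95/488, mR=-205/244; mL+mR=-505/488 → advance -1; mR−mL=-315/488 → turn -1·90°
n=1: pose=(3,-8,N); sL=200/169, sR=200/349; mL=-52900/58981, mR=1100/58981; mL+mR=-51800/58981 → advance -1; mR−mL=54000/58981 → turn +1·90°
n=2: pose=(3,-9,W); sL=20/29, sR=100/97; mL=-490/2813, mR=-1930/2813; mL+mR=-2420/2813 → advance -1; mR−mL=-1440/2813 → turn -1·90°
n=3: pose=(4,-9,N); sL=40/41, sR=200/397; mL=-11780/16277, mR=-260/16277; mL+mR=-12040/16277 → advance -1; mR−mL=11520/16277 → turn +1·90°
n=4: pose=(4,-10,W); sL=10/17, sR=25/29; mL=-155/986, mR=-280/493; mL+mR=-715/986 → advance -1; mR−mL=-405/986 → turn -1·90°
n=5: pose=(5,-10,N); sL=40/49, sR=200/449; mL=-13060/22001, mR=-820/22001; mL+mR=-13880/22001 → advance -1; mR−mL=12240/22001 → turn +1·90°
n=6: pose=(5,-11,W); sL=100/197, sR=100/137; mL=-3850/26989, mR=-12850/26989; mL+mR=-16700/26989 → advance -1; mR−mL=-9000/26989 → turn -1·90°
n=7: pose=(6,-11,N); sL=200/289, sR=40/101; mL=-14420/29189, mR=-1460/29189; mL+mR=-15880/29189 → advance -1; mR−mL=12960/29189 → turn +1·90°

0 50/61 5/4 -95/488 -205/244 2 -8 W
1 200/169 200/349 -52900/58981 1100/58981 3 -8 N
2 20/29 100/97 -490/2813 -1930/2813 3 -9 W
3 40/41 200/397 -11780/16277 -260/16277 4 -9 N
4 10/17 25/29 -155/986 -280/493 4 -10 W
5 40/49 200/449 -13060/22001 -820/22001 5 -10 N
6 100/197 100/137 -3850/26989 -12850/26989 5 -11 W
7 200/289 40/101 -14420/29189 -1460/29189 6 -11 N
final 6 -12 W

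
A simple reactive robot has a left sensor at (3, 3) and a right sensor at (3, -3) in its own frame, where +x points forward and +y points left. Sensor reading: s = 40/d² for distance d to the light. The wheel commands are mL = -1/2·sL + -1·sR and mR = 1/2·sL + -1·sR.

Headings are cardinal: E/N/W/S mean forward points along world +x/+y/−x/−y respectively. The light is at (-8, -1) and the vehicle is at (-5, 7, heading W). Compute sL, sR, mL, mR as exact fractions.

left sensor world pos  = (-8, 4); dL² = 25
right sensor world pos = (-8, 10); dR² = 121
sL = 40/25 = 8/5
sR = 40/121 = 40/121
mL = -1/2·sL + -1·sR = -684/605
mR = 1/2·sL + -1·sR = 284/605

8/5 40/121 -684/605 284/605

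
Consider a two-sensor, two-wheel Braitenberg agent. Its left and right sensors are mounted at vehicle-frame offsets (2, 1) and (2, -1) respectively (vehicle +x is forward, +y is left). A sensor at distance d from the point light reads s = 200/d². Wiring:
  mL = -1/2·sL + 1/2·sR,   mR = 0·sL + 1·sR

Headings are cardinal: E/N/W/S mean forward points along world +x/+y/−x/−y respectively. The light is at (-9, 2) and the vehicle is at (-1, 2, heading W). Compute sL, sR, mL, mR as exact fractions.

200/37 200/37 0 200/37

left sensor world pos  = (-3, 1); dL² = 37
right sensor world pos = (-3, 3); dR² = 37
sL = 200/37 = 200/37
sR = 200/37 = 200/37
mL = -1/2·sL + 1/2·sR = 0
mR = 0·sL + 1·sR = 200/37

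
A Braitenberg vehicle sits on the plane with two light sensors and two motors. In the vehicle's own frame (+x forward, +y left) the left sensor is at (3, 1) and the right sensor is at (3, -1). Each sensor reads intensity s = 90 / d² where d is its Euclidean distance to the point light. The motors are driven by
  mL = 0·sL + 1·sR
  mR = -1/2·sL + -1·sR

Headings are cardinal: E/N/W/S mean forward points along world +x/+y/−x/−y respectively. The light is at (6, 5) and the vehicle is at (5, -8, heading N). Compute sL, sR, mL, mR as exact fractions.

45/52 9/10 9/10 -693/520

left sensor world pos  = (4, -5); dL² = 104
right sensor world pos = (6, -5); dR² = 100
sL = 90/104 = 45/52
sR = 90/100 = 9/10
mL = 0·sL + 1·sR = 9/10
mR = -1/2·sL + -1·sR = -693/520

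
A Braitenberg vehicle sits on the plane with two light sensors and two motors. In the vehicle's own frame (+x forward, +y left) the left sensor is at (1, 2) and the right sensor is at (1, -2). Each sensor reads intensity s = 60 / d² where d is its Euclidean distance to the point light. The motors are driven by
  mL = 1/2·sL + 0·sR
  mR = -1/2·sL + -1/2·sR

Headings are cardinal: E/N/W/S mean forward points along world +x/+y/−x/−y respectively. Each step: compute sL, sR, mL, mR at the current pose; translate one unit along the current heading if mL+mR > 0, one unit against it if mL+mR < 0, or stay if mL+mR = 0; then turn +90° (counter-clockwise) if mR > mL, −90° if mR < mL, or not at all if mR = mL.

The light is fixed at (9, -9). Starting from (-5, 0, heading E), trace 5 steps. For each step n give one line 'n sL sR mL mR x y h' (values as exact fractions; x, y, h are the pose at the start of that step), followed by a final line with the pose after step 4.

0 6/29 30/109 3/29 -762/3161 -5 0 E
1 60/233 60/353 30/233 -17580/82249 -6 0 S
2 3/16 3/20 3/32 -27/160 -6 1 W
3 60/377 12/53 30/377 -3852/19981 -5 1 N
4 6/29 30/109 3/29 -762/3161 -5 0 E
final -6 0 S

n=0: pose=(-5,0,E); sL=6/29, sR=30/109; mL=3/29, mR=-762/3161; mL+mR=-15/109 → advance -1; mR−mL=-1089/3161 → turn -1·90°
n=1: pose=(-6,0,S); sL=60/233, sR=60/353; mL=30/233, mR=-17580/82249; mL+mR=-30/353 → advance -1; mR−mL=-28170/82249 → turn -1·90°
n=2: pose=(-6,1,W); sL=3/16, sR=3/20; mL=3/32, mR=-27/160; mL+mR=-3/40 → advance -1; mR−mL=-21/80 → turn -1·90°
n=3: pose=(-5,1,N); sL=60/377, sR=12/53; mL=30/377, mR=-3852/19981; mL+mR=-6/53 → advance -1; mR−mL=-5442/19981 → turn -1·90°
n=4: pose=(-5,0,E); sL=6/29, sR=30/109; mL=3/29, mR=-762/3161; mL+mR=-15/109 → advance -1; mR−mL=-1089/3161 → turn -1·90°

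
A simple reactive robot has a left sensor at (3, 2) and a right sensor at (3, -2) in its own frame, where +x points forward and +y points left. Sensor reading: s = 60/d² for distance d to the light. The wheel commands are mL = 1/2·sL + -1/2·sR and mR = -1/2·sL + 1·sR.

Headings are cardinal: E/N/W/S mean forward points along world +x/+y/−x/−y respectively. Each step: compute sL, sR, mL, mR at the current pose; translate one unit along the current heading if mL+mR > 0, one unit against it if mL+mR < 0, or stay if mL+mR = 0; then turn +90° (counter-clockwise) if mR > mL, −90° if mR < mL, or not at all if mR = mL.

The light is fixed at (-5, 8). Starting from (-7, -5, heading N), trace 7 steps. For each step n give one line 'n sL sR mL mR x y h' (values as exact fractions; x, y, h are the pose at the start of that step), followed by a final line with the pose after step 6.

n=0: pose=(-7,-5,N); sL=15/29, sR=3/5; mL=-6/145, mR=99/290; mL+mR=3/10 → advance +1; mR−mL=111/290 → turn +1·90°
n=1: pose=(-7,-4,W); sL=60/221, sR=12/25; mL=-576/5525, mR=1902/5525; mL+mR=6/25 → advance +1; mR−mL=2478/5525 → turn +1·90°
n=2: pose=(-8,-4,S); sL=30/113, sR=6/25; mL=36/2825, mR=303/2825; mL+mR=3/25 → advance +1; mR−mL=267/2825 → turn +1·90°
n=3: pose=(-8,-5,E); sL=60/121, sR=4/15; mL=208/1815, mR=34/1815; mL+mR=2/15 → advance +1; mR−mL=-58/605 → turn -1·90°
n=4: pose=(-7,-5,S); sL=15/64, sR=15/68; mL=15/2176, mR=225/2176; mL+mR=15/136 → advance +1; mR−mL=105/1088 → turn +1·90°
n=5: pose=(-7,-6,E); sL=12/29, sR=60/257; mL=672/7453, mR=198/7453; mL+mR=30/257 → advance +1; mR−mL=-474/7453 → turn -1·90°
n=6: pose=(-6,-6,S); sL=6/29, sR=30/149; mL=12/4321, mR=423/4321; mL+mR=15/149 → advance +1; mR−mL=411/4321 → turn +1·90°

0 15/29 3/5 -6/145 99/290 -7 -5 N
1 60/221 12/25 -576/5525 1902/5525 -7 -4 W
2 30/113 6/25 36/2825 303/2825 -8 -4 S
3 60/121 4/15 208/1815 34/1815 -8 -5 E
4 15/64 15/68 15/2176 225/2176 -7 -5 S
5 12/29 60/257 672/7453 198/7453 -7 -6 E
6 6/29 30/149 12/4321 423/4321 -6 -6 S
final -6 -7 E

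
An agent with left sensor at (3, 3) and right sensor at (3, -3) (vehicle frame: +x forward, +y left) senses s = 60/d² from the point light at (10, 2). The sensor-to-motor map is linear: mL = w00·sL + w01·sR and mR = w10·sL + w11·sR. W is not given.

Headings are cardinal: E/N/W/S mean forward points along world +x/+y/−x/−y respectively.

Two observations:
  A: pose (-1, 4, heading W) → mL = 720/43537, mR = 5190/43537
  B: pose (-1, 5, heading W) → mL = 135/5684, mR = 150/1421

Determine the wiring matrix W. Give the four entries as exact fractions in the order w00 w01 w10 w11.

1/2 -1/2 -1/2 1

obs A: pose=(-1,4,W) → sL=60/197, sR=60/221, mL=720/43537, mR=5190/43537
obs B: pose=(-1,5,W) → sL=15/49, sR=15/58, mL=135/5684, mR=150/1421
sensor matrix S = [[60/197, 60/221], [15/49, 15/58]]; det S = -268650/61866077
solve [mL_A; mL_B] = S·[w00; w01] and [mR_A; mR_B] = S·[w10; w11]:
  w00 = 1/2, w01 = -1/2, w10 = -1/2, w11 = 1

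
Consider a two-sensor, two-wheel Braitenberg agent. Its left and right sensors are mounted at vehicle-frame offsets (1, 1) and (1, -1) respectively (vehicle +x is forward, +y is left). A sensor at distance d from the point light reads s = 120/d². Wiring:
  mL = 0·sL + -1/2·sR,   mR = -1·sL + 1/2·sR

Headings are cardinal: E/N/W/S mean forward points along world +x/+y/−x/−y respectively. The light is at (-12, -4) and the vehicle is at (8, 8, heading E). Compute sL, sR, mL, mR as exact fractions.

12/61 60/281 -30/281 -1542/17141

left sensor world pos  = (9, 9); dL² = 610
right sensor world pos = (9, 7); dR² = 562
sL = 120/610 = 12/61
sR = 120/562 = 60/281
mL = 0·sL + -1/2·sR = -30/281
mR = -1·sL + 1/2·sR = -1542/17141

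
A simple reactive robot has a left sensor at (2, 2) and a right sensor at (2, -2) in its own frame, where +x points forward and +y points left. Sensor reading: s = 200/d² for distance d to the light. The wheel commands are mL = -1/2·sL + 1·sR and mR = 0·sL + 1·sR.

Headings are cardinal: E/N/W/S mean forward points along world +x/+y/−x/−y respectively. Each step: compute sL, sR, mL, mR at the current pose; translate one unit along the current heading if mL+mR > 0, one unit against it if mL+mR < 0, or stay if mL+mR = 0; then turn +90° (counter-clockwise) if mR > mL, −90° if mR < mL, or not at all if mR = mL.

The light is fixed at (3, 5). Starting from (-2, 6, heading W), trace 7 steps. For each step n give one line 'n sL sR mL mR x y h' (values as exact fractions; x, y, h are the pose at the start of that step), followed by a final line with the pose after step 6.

n=0: pose=(-2,6,W); sL=4, sR=100/29; mL=42/29, mR=100/29; mL+mR=142/29 → advance +1; mR−mL=2 → turn +1·90°
n=1: pose=(-3,6,S); sL=200/17, sR=40/13; mL=-620/221, mR=40/13; mL+mR=60/221 → advance +1; mR−mL=100/17 → turn +1·90°
n=2: pose=(-3,5,E); sL=10, sR=10; mL=5, mR=10; mL+mR=15 → advance +1; mR−mL=5 → turn +1·90°
n=3: pose=(-2,5,N); sL=200/53, sR=200/13; mL=9300/689, mR=200/13; mL+mR=19900/689 → advance +1; mR−mL=100/53 → turn +1·90°
n=4: pose=(-2,6,W); sL=4, sR=100/29; mL=42/29, mR=100/29; mL+mR=142/29 → advance +1; mR−mL=2 → turn +1·90°
n=5: pose=(-3,6,S); sL=200/17, sR=40/13; mL=-620/221, mR=40/13; mL+mR=60/221 → advance +1; mR−mL=100/17 → turn +1·90°
n=6: pose=(-3,5,E); sL=10, sR=10; mL=5, mR=10; mL+mR=15 → advance +1; mR−mL=5 → turn +1·90°

0 4 100/29 42/29 100/29 -2 6 W
1 200/17 40/13 -620/221 40/13 -3 6 S
2 10 10 5 10 -3 5 E
3 200/53 200/13 9300/689 200/13 -2 5 N
4 4 100/29 42/29 100/29 -2 6 W
5 200/17 40/13 -620/221 40/13 -3 6 S
6 10 10 5 10 -3 5 E
final -2 5 N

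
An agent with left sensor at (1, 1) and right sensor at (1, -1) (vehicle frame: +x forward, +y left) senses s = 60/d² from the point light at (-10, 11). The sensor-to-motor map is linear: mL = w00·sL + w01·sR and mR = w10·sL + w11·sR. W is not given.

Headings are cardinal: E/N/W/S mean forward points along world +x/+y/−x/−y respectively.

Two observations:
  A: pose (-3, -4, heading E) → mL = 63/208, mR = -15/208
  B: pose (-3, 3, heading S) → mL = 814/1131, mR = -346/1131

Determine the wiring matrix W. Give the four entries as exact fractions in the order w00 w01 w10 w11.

1/2 1 1/2 -1

obs A: pose=(-3,-4,E) → sL=3/13, sR=3/16, mL=63/208, mR=-15/208
obs B: pose=(-3,3,S) → sL=12/29, sR=20/39, mL=814/1131, mR=-346/1131
sensor matrix S = [[3/13, 3/16], [12/29, 20/39]]; det S = 799/19604
solve [mL_A; mL_B] = S·[w00; w01] and [mR_A; mR_B] = S·[w10; w11]:
  w00 = 1/2, w01 = 1, w10 = 1/2, w11 = -1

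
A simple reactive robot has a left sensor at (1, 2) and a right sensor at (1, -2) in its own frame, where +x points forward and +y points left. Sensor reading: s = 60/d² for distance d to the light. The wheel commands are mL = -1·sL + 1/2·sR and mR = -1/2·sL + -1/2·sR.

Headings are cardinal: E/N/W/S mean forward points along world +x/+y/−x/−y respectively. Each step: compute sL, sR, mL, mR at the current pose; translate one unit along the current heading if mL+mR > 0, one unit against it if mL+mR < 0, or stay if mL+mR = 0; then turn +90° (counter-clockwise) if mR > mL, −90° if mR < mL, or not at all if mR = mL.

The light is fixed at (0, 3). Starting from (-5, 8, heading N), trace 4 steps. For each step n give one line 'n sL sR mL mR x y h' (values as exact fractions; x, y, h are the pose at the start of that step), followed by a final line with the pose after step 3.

n=0: pose=(-5,8,N); sL=12/17, sR=4/3; mL=-2/51, mR=-52/51; mL+mR=-18/17 → advance -1; mR−mL=-50/51 → turn -1·90°
n=1: pose=(-5,7,E); sL=15/13, sR=3; mL=9/26, mR=-27/13; mL+mR=-45/26 → advance -1; mR−mL=-63/26 → turn -1·90°
n=2: pose=(-6,7,S); sL=12/5, sR=60/73; mL=-726/365, mR=-588/365; mL+mR=-18/5 → advance -1; mR−mL=138/365 → turn +1·90°
n=3: pose=(-6,8,E); sL=30/37, sR=30/17; mL=45/629, mR=-810/629; mL+mR=-45/37 → advance -1; mR−mL=-855/629 → turn -1·90°

0 12/17 4/3 -2/51 -52/51 -5 8 N
1 15/13 3 9/26 -27/13 -5 7 E
2 12/5 60/73 -726/365 -588/365 -6 7 S
3 30/37 30/17 45/629 -810/629 -6 8 E
final -7 8 S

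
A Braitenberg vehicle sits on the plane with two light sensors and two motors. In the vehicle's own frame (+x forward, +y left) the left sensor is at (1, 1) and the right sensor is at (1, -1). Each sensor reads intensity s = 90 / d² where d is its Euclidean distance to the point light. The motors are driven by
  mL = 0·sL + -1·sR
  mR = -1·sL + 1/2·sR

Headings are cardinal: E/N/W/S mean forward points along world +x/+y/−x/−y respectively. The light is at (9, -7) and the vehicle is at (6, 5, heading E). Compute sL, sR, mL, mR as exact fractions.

90/173 18/25 -18/25 -693/4325

left sensor world pos  = (7, 6); dL² = 173
right sensor world pos = (7, 4); dR² = 125
sL = 90/173 = 90/173
sR = 90/125 = 18/25
mL = 0·sL + -1·sR = -18/25
mR = -1·sL + 1/2·sR = -693/4325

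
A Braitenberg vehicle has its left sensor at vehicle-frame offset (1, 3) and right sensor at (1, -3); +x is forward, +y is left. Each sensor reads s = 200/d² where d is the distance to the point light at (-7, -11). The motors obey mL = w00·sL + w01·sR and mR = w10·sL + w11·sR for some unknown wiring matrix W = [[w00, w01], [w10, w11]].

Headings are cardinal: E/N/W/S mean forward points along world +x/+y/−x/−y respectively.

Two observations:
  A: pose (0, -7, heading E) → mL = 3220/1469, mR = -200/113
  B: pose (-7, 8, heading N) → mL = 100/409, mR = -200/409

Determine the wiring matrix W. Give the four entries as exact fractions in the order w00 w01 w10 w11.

-1/2 1 -1 0

obs A: pose=(0,-7,E) → sL=200/113, sR=40/13, mL=3220/1469, mR=-200/113
obs B: pose=(-7,8,N) → sL=200/409, sR=200/409, mL=100/409, mR=-200/409
sensor matrix S = [[200/113, 40/13], [200/409, 200/409]]; det S = -384000/600821
solve [mL_A; mL_B] = S·[w00; w01] and [mR_A; mR_B] = S·[w10; w11]:
  w00 = -1/2, w01 = 1, w10 = -1, w11 = 0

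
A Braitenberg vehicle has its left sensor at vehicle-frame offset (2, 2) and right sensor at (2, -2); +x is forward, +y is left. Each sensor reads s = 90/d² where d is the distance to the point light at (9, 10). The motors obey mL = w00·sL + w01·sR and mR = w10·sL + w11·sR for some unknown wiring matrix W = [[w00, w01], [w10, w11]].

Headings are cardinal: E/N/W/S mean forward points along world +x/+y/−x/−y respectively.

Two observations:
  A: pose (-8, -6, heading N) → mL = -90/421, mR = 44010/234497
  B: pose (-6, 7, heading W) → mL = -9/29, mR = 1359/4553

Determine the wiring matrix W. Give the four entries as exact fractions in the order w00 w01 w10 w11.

0 -1 1/2 1/2

obs A: pose=(-8,-6,N) → sL=90/557, sR=90/421, mL=-90/421, mR=44010/234497
obs B: pose=(-6,7,W) → sL=45/157, sR=9/29, mL=-9/29, mR=1359/4553
sensor matrix S = [[90/557, 90/421], [45/157, 9/29]]; det S = -11881080/1067664841
solve [mL_A; mL_B] = S·[w00; w01] and [mR_A; mR_B] = S·[w10; w11]:
  w00 = 0, w01 = -1, w10 = 1/2, w11 = 1/2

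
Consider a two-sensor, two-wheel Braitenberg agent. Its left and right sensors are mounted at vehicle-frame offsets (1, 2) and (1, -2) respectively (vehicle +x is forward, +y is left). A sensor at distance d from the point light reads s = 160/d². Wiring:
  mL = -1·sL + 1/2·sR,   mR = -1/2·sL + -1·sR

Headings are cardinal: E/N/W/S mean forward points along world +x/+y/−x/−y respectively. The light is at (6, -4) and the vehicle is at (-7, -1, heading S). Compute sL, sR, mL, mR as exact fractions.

left sensor world pos  = (-5, -2); dL² = 125
right sensor world pos = (-9, -2); dR² = 229
sL = 160/125 = 32/25
sR = 160/229 = 160/229
mL = -1·sL + 1/2·sR = -5328/5725
mR = -1/2·sL + -1·sR = -7664/5725

32/25 160/229 -5328/5725 -7664/5725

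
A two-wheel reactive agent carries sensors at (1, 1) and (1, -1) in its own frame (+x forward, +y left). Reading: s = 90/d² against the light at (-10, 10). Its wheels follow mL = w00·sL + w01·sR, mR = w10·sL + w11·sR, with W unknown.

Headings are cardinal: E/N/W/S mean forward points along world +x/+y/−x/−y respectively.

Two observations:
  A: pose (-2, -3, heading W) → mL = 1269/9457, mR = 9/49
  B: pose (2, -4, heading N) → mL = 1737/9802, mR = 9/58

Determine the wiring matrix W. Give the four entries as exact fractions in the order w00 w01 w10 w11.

1 -1/2 1/2 0

obs A: pose=(-2,-3,W) → sL=18/49, sR=90/193, mL=1269/9457, mR=9/49
obs B: pose=(2,-4,N) → sL=9/29, sR=45/169, mL=1737/9802, mR=9/58
sensor matrix S = [[18/49, 90/193], [9/29, 45/169]]; det S = -2174040/46348757
solve [mL_A; mL_B] = S·[w00; w01] and [mR_A; mR_B] = S·[w10; w11]:
  w00 = 1, w01 = -1/2, w10 = 1/2, w11 = 0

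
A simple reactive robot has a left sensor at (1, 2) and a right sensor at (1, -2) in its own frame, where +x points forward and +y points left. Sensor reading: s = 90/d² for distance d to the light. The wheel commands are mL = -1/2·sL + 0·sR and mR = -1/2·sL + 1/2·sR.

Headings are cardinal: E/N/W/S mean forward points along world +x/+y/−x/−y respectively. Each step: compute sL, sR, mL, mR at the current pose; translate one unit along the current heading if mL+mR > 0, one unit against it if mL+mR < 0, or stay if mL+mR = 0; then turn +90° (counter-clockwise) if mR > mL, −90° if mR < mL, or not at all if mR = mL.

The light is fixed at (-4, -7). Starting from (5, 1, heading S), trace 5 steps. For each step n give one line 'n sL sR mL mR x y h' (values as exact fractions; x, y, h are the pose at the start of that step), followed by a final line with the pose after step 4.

0 9/17 45/49 -9/34 162/833 5 1 S
1 90/221 90/149 -45/221 3240/32929 5 2 E
2 45/68 9/20 -45/136 -9/85 4 2 N
3 18/17 90/149 -9/17 -576/2533 4 1 W
4 9/17 45/49 -9/34 162/833 5 1 S
final 5 2 E

n=0: pose=(5,1,S); sL=9/17, sR=45/49; mL=-9/34, mR=162/833; mL+mR=-117/1666 → advance -1; mR−mL=45/98 → turn +1·90°
n=1: pose=(5,2,E); sL=90/221, sR=90/149; mL=-45/221, mR=3240/32929; mL+mR=-3465/32929 → advance -1; mR−mL=45/149 → turn +1·90°
n=2: pose=(4,2,N); sL=45/68, sR=9/20; mL=-45/136, mR=-9/85; mL+mR=-297/680 → advance -1; mR−mL=9/40 → turn +1·90°
n=3: pose=(4,1,W); sL=18/17, sR=90/149; mL=-9/17, mR=-576/2533; mL+mR=-1917/2533 → advance -1; mR−mL=45/149 → turn +1·90°
n=4: pose=(5,1,S); sL=9/17, sR=45/49; mL=-9/34, mR=162/833; mL+mR=-117/1666 → advance -1; mR−mL=45/98 → turn +1·90°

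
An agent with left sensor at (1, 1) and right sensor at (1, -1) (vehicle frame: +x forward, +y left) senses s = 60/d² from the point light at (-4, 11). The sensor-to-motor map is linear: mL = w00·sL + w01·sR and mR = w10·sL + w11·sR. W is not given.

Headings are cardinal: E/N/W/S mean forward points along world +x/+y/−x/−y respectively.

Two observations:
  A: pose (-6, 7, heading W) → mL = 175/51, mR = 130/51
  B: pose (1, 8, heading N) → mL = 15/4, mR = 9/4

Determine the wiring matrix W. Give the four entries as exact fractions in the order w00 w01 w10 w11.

1 1/2 1/2 1/2

obs A: pose=(-6,7,W) → sL=30/17, sR=10/3, mL=175/51, mR=130/51
obs B: pose=(1,8,N) → sL=3, sR=3/2, mL=15/4, mR=9/4
sensor matrix S = [[30/17, 10/3], [3, 3/2]]; det S = -125/17
solve [mL_A; mL_B] = S·[w00; w01] and [mR_A; mR_B] = S·[w10; w11]:
  w00 = 1, w01 = 1/2, w10 = 1/2, w11 = 1/2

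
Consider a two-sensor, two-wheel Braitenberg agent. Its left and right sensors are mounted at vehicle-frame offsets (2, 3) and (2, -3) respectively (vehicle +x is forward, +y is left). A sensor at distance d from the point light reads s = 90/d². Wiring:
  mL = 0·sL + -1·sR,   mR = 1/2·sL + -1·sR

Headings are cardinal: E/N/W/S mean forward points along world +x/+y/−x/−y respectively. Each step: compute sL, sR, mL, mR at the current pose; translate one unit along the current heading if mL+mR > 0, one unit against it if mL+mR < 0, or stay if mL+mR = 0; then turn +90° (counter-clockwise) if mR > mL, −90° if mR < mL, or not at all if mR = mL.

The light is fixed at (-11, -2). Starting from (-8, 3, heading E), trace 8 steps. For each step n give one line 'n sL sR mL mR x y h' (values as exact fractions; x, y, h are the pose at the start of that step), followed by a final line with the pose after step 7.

n=0: pose=(-8,3,E); sL=90/89, sR=90/29; mL=-90/29, mR=-6705/2581; mL+mR=-14715/2581 → advance -1; mR−mL=45/89 → turn +1·90°
n=1: pose=(-9,3,N); sL=9/5, sR=45/37; mL=-45/37, mR=-117/370; mL+mR=-567/370 → advance -1; mR−mL=9/10 → turn +1·90°
n=2: pose=(-9,2,W); sL=90, sR=90/49; mL=-90/49, mR=2115/49; mL+mR=2025/49 → advance +1; mR−mL=45 → turn +1·90°
n=3: pose=(-10,2,S); sL=9/2, sR=45/4; mL=-45/4, mR=-9; mL+mR=-81/4 → advance -1; mR−mL=9/4 → turn +1·90°
n=4: pose=(-10,3,E); sL=90/73, sR=90/13; mL=-90/13, mR=-5985/949; mL+mR=-12555/949 → advance -1; mR−mL=45/73 → turn +1·90°
n=5: pose=(-11,3,N); sL=45/29, sR=45/29; mL=-45/29, mR=-45/58; mL+mR=-135/58 → advance -1; mR−mL=45/58 → turn +1·90°
n=6: pose=(-11,2,W); sL=18, sR=90/53; mL=-90/53, mR=387/53; mL+mR=297/53 → advance +1; mR−mL=9 → turn +1·90°
n=7: pose=(-12,2,S); sL=45/4, sR=9/2; mL=-9/2, mR=9/8; mL+mR=-27/8 → advance -1; mR−mL=45/8 → turn +1·90°

0 90/89 90/29 -90/29 -6705/2581 -8 3 E
1 9/5 45/37 -45/37 -117/370 -9 3 N
2 90 90/49 -90/49 2115/49 -9 2 W
3 9/2 45/4 -45/4 -9 -10 2 S
4 90/73 90/13 -90/13 -5985/949 -10 3 E
5 45/29 45/29 -45/29 -45/58 -11 3 N
6 18 90/53 -90/53 387/53 -11 2 W
7 45/4 9/2 -9/2 9/8 -12 2 S
final -12 3 E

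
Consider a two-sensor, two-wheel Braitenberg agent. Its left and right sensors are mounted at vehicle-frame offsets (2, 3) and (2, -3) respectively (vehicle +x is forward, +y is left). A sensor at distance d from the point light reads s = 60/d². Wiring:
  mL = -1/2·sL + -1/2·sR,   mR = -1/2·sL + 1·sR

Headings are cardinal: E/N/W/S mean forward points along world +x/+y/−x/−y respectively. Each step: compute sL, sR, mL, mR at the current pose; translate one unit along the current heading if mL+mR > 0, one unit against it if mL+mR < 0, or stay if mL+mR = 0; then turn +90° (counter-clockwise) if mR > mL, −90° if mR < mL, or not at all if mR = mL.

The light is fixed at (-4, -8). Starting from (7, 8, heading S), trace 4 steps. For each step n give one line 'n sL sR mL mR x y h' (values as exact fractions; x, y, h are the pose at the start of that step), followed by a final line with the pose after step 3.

n=0: pose=(7,8,S); sL=15/98, sR=3/13; mL=-489/2548, mR=393/2548; mL+mR=-24/637 → advance -1; mR−mL=9/26 → turn +1·90°
n=1: pose=(7,9,E); sL=60/569, sR=12/73; mL=-5604/41537, mR=4638/41537; mL+mR=-966/41537 → advance -1; mR−mL=18/73 → turn +1·90°
n=2: pose=(6,9,N); sL=6/41, sR=6/53; mL=-282/2173, mR=87/2173; mL+mR=-195/2173 → advance -1; mR−mL=9/53 → turn +1·90°
n=3: pose=(6,8,W); sL=60/233, sR=12/85; mL=-3948/19805, mR=246/19805; mL+mR=-3702/19805 → advance -1; mR−mL=18/85 → turn +1·90°

0 15/98 3/13 -489/2548 393/2548 7 8 S
1 60/569 12/73 -5604/41537 4638/41537 7 9 E
2 6/41 6/53 -282/2173 87/2173 6 9 N
3 60/233 12/85 -3948/19805 246/19805 6 8 W
final 7 8 S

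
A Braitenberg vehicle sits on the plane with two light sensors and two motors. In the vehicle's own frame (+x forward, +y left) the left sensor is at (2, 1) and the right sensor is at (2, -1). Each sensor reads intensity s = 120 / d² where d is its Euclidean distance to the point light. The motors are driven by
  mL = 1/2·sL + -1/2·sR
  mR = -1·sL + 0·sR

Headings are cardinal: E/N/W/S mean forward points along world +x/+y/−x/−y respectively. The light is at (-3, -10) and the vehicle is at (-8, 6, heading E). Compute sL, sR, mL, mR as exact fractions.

60/149 20/39 -320/5811 -60/149

left sensor world pos  = (-6, 7); dL² = 298
right sensor world pos = (-6, 5); dR² = 234
sL = 120/298 = 60/149
sR = 120/234 = 20/39
mL = 1/2·sL + -1/2·sR = -320/5811
mR = -1·sL + 0·sR = -60/149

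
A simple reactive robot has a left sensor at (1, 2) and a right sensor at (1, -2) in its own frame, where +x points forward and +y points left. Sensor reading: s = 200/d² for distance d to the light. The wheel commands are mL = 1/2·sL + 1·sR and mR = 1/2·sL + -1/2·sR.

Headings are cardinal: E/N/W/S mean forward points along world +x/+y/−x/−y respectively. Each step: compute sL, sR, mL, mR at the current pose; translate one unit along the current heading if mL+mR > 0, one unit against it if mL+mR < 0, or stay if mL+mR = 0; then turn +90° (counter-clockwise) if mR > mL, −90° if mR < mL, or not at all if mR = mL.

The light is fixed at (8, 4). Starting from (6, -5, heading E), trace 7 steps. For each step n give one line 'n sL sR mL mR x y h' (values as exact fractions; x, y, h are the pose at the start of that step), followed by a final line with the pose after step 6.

0 4 100/61 222/61 72/61 6 -5 E
1 200/101 200/109 31100/11009 800/11009 7 -5 S
2 50/37 50/17 2275/629 -500/629 7 -6 W
3 200/97 200/81 27500/7857 -1600/7857 6 -6 N
4 4 100/61 222/61 72/61 6 -5 E
5 200/101 200/109 31100/11009 800/11009 7 -5 S
6 50/37 50/17 2275/629 -500/629 7 -6 W
final 6 -6 N

n=0: pose=(6,-5,E); sL=4, sR=100/61; mL=222/61, mR=72/61; mL+mR=294/61 → advance +1; mR−mL=-150/61 → turn -1·90°
n=1: pose=(7,-5,S); sL=200/101, sR=200/109; mL=31100/11009, mR=800/11009; mL+mR=31900/11009 → advance +1; mR−mL=-300/109 → turn -1·90°
n=2: pose=(7,-6,W); sL=50/37, sR=50/17; mL=2275/629, mR=-500/629; mL+mR=1775/629 → advance +1; mR−mL=-75/17 → turn -1·90°
n=3: pose=(6,-6,N); sL=200/97, sR=200/81; mL=27500/7857, mR=-1600/7857; mL+mR=25900/7857 → advance +1; mR−mL=-100/27 → turn -1·90°
n=4: pose=(6,-5,E); sL=4, sR=100/61; mL=222/61, mR=72/61; mL+mR=294/61 → advance +1; mR−mL=-150/61 → turn -1·90°
n=5: pose=(7,-5,S); sL=200/101, sR=200/109; mL=31100/11009, mR=800/11009; mL+mR=31900/11009 → advance +1; mR−mL=-300/109 → turn -1·90°
n=6: pose=(7,-6,W); sL=50/37, sR=50/17; mL=2275/629, mR=-500/629; mL+mR=1775/629 → advance +1; mR−mL=-75/17 → turn -1·90°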